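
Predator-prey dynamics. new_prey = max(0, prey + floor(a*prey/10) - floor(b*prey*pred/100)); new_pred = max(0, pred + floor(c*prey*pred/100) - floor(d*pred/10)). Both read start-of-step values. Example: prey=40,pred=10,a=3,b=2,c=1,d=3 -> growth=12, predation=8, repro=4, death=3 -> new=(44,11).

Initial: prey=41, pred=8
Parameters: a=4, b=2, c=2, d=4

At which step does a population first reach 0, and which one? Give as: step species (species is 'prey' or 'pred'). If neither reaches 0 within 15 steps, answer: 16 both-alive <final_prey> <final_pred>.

Answer: 6 prey

Derivation:
Step 1: prey: 41+16-6=51; pred: 8+6-3=11
Step 2: prey: 51+20-11=60; pred: 11+11-4=18
Step 3: prey: 60+24-21=63; pred: 18+21-7=32
Step 4: prey: 63+25-40=48; pred: 32+40-12=60
Step 5: prey: 48+19-57=10; pred: 60+57-24=93
Step 6: prey: 10+4-18=0; pred: 93+18-37=74
First extinction: prey at step 6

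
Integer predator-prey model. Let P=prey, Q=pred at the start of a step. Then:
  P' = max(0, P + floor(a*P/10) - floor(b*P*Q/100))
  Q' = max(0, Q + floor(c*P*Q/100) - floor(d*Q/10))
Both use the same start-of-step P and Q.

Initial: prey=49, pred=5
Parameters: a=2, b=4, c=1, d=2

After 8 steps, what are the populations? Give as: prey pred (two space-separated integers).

Answer: 9 12

Derivation:
Step 1: prey: 49+9-9=49; pred: 5+2-1=6
Step 2: prey: 49+9-11=47; pred: 6+2-1=7
Step 3: prey: 47+9-13=43; pred: 7+3-1=9
Step 4: prey: 43+8-15=36; pred: 9+3-1=11
Step 5: prey: 36+7-15=28; pred: 11+3-2=12
Step 6: prey: 28+5-13=20; pred: 12+3-2=13
Step 7: prey: 20+4-10=14; pred: 13+2-2=13
Step 8: prey: 14+2-7=9; pred: 13+1-2=12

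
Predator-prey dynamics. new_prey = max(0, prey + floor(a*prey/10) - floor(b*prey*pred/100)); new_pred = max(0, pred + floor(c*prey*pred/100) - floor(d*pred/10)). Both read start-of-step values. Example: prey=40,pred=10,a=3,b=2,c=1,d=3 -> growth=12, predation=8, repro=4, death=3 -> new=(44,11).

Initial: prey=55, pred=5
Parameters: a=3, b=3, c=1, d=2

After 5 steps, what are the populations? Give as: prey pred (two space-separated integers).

Step 1: prey: 55+16-8=63; pred: 5+2-1=6
Step 2: prey: 63+18-11=70; pred: 6+3-1=8
Step 3: prey: 70+21-16=75; pred: 8+5-1=12
Step 4: prey: 75+22-27=70; pred: 12+9-2=19
Step 5: prey: 70+21-39=52; pred: 19+13-3=29

Answer: 52 29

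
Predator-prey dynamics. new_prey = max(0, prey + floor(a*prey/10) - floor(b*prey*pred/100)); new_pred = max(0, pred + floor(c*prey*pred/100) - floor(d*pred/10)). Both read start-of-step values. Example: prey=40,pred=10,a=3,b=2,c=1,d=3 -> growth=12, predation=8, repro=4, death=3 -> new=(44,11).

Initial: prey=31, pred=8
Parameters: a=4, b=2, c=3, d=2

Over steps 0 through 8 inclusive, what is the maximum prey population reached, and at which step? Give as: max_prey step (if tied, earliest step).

Answer: 44 2

Derivation:
Step 1: prey: 31+12-4=39; pred: 8+7-1=14
Step 2: prey: 39+15-10=44; pred: 14+16-2=28
Step 3: prey: 44+17-24=37; pred: 28+36-5=59
Step 4: prey: 37+14-43=8; pred: 59+65-11=113
Step 5: prey: 8+3-18=0; pred: 113+27-22=118
Step 6: prey: 0+0-0=0; pred: 118+0-23=95
Step 7: prey: 0+0-0=0; pred: 95+0-19=76
Step 8: prey: 0+0-0=0; pred: 76+0-15=61
Max prey = 44 at step 2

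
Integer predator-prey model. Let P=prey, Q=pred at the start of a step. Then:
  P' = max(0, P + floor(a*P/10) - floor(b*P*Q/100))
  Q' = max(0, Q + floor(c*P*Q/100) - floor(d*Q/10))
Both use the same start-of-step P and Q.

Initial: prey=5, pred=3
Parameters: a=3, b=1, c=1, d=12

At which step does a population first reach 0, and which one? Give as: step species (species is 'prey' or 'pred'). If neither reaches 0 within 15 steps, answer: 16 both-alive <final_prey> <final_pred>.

Answer: 1 pred

Derivation:
Step 1: prey: 5+1-0=6; pred: 3+0-3=0
First extinction: pred at step 1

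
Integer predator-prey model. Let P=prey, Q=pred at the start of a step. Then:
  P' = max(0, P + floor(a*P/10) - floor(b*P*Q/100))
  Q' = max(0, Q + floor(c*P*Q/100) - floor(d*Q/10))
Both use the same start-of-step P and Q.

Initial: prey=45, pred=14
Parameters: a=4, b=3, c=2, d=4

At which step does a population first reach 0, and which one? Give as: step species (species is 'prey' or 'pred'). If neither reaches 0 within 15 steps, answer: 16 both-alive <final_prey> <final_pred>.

Step 1: prey: 45+18-18=45; pred: 14+12-5=21
Step 2: prey: 45+18-28=35; pred: 21+18-8=31
Step 3: prey: 35+14-32=17; pred: 31+21-12=40
Step 4: prey: 17+6-20=3; pred: 40+13-16=37
Step 5: prey: 3+1-3=1; pred: 37+2-14=25
Step 6: prey: 1+0-0=1; pred: 25+0-10=15
Step 7: prey: 1+0-0=1; pred: 15+0-6=9
Step 8: prey: 1+0-0=1; pred: 9+0-3=6
Step 9: prey: 1+0-0=1; pred: 6+0-2=4
Step 10: prey: 1+0-0=1; pred: 4+0-1=3
Step 11: prey: 1+0-0=1; pred: 3+0-1=2
Step 12: prey: 1+0-0=1; pred: 2+0-0=2
Steps 13-15: state stable at prey=1, pred=2 (no change)
No extinction within 15 steps

Answer: 16 both-alive 1 2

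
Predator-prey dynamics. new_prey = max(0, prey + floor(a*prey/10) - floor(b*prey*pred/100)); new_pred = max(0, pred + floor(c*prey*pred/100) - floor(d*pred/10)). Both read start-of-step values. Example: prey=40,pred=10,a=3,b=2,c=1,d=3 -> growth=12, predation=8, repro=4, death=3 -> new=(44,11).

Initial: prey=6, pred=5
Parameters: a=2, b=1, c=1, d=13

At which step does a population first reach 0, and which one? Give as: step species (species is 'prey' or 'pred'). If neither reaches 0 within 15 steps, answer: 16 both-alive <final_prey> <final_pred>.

Step 1: prey: 6+1-0=7; pred: 5+0-6=0
First extinction: pred at step 1

Answer: 1 pred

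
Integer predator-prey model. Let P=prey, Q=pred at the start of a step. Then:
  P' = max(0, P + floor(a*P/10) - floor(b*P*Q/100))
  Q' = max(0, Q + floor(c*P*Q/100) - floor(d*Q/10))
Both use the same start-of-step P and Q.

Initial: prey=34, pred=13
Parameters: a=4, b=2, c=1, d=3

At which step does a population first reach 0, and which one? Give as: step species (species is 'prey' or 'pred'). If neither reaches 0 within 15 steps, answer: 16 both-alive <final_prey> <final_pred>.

Step 1: prey: 34+13-8=39; pred: 13+4-3=14
Step 2: prey: 39+15-10=44; pred: 14+5-4=15
Step 3: prey: 44+17-13=48; pred: 15+6-4=17
Step 4: prey: 48+19-16=51; pred: 17+8-5=20
Step 5: prey: 51+20-20=51; pred: 20+10-6=24
Step 6: prey: 51+20-24=47; pred: 24+12-7=29
Step 7: prey: 47+18-27=38; pred: 29+13-8=34
Step 8: prey: 38+15-25=28; pred: 34+12-10=36
Step 9: prey: 28+11-20=19; pred: 36+10-10=36
Step 10: prey: 19+7-13=13; pred: 36+6-10=32
Step 11: prey: 13+5-8=10; pred: 32+4-9=27
Step 12: prey: 10+4-5=9; pred: 27+2-8=21
Step 13: prey: 9+3-3=9; pred: 21+1-6=16
Step 14: prey: 9+3-2=10; pred: 16+1-4=13
Step 15: prey: 10+4-2=12; pred: 13+1-3=11
No extinction within 15 steps

Answer: 16 both-alive 12 11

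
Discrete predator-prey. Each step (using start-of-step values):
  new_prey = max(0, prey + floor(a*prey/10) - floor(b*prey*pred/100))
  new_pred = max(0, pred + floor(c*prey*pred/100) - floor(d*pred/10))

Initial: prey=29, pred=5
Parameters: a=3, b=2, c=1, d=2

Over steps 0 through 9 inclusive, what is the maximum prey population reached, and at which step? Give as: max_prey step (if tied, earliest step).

Answer: 73 6

Derivation:
Step 1: prey: 29+8-2=35; pred: 5+1-1=5
Step 2: prey: 35+10-3=42; pred: 5+1-1=5
Step 3: prey: 42+12-4=50; pred: 5+2-1=6
Step 4: prey: 50+15-6=59; pred: 6+3-1=8
Step 5: prey: 59+17-9=67; pred: 8+4-1=11
Step 6: prey: 67+20-14=73; pred: 11+7-2=16
Step 7: prey: 73+21-23=71; pred: 16+11-3=24
Step 8: prey: 71+21-34=58; pred: 24+17-4=37
Step 9: prey: 58+17-42=33; pred: 37+21-7=51
Max prey = 73 at step 6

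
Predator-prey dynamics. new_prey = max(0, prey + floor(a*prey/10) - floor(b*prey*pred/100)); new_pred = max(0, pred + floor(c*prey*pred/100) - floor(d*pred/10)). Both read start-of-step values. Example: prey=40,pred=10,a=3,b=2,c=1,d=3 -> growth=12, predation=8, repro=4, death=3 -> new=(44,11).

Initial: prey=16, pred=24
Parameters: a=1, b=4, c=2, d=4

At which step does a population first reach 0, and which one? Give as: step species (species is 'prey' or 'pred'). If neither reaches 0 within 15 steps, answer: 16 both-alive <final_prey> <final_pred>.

Step 1: prey: 16+1-15=2; pred: 24+7-9=22
Step 2: prey: 2+0-1=1; pred: 22+0-8=14
Step 3: prey: 1+0-0=1; pred: 14+0-5=9
Step 4: prey: 1+0-0=1; pred: 9+0-3=6
Step 5: prey: 1+0-0=1; pred: 6+0-2=4
Step 6: prey: 1+0-0=1; pred: 4+0-1=3
Step 7: prey: 1+0-0=1; pred: 3+0-1=2
Step 8: prey: 1+0-0=1; pred: 2+0-0=2
Steps 9-15: state stable at prey=1, pred=2 (no change)
No extinction within 15 steps

Answer: 16 both-alive 1 2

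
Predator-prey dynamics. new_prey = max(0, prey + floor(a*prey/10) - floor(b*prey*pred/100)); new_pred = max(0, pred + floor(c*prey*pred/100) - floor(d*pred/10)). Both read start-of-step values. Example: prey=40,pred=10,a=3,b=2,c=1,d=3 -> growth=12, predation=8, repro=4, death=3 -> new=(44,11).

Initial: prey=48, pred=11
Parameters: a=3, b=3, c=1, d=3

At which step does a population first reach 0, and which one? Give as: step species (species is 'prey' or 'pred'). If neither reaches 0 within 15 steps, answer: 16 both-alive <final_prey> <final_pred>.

Answer: 16 both-alive 26 3

Derivation:
Step 1: prey: 48+14-15=47; pred: 11+5-3=13
Step 2: prey: 47+14-18=43; pred: 13+6-3=16
Step 3: prey: 43+12-20=35; pred: 16+6-4=18
Step 4: prey: 35+10-18=27; pred: 18+6-5=19
Step 5: prey: 27+8-15=20; pred: 19+5-5=19
Step 6: prey: 20+6-11=15; pred: 19+3-5=17
Step 7: prey: 15+4-7=12; pred: 17+2-5=14
Step 8: prey: 12+3-5=10; pred: 14+1-4=11
Step 9: prey: 10+3-3=10; pred: 11+1-3=9
Step 10: prey: 10+3-2=11; pred: 9+0-2=7
Step 11: prey: 11+3-2=12; pred: 7+0-2=5
Step 12: prey: 12+3-1=14; pred: 5+0-1=4
Step 13: prey: 14+4-1=17; pred: 4+0-1=3
Step 14: prey: 17+5-1=21; pred: 3+0-0=3
Step 15: prey: 21+6-1=26; pred: 3+0-0=3
No extinction within 15 steps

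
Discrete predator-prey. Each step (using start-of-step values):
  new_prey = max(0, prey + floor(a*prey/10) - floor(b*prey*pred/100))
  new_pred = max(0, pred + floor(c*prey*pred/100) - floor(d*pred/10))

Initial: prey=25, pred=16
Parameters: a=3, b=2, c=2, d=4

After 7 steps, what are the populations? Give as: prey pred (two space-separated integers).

Answer: 15 16

Derivation:
Step 1: prey: 25+7-8=24; pred: 16+8-6=18
Step 2: prey: 24+7-8=23; pred: 18+8-7=19
Step 3: prey: 23+6-8=21; pred: 19+8-7=20
Step 4: prey: 21+6-8=19; pred: 20+8-8=20
Step 5: prey: 19+5-7=17; pred: 20+7-8=19
Step 6: prey: 17+5-6=16; pred: 19+6-7=18
Step 7: prey: 16+4-5=15; pred: 18+5-7=16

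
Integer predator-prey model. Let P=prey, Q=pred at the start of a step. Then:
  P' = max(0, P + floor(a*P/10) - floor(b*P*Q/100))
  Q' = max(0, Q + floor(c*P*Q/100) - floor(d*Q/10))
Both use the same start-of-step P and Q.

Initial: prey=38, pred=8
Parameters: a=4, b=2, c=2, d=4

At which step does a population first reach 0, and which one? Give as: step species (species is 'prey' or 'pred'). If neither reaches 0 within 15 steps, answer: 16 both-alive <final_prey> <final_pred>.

Step 1: prey: 38+15-6=47; pred: 8+6-3=11
Step 2: prey: 47+18-10=55; pred: 11+10-4=17
Step 3: prey: 55+22-18=59; pred: 17+18-6=29
Step 4: prey: 59+23-34=48; pred: 29+34-11=52
Step 5: prey: 48+19-49=18; pred: 52+49-20=81
Step 6: prey: 18+7-29=0; pred: 81+29-32=78
First extinction: prey at step 6

Answer: 6 prey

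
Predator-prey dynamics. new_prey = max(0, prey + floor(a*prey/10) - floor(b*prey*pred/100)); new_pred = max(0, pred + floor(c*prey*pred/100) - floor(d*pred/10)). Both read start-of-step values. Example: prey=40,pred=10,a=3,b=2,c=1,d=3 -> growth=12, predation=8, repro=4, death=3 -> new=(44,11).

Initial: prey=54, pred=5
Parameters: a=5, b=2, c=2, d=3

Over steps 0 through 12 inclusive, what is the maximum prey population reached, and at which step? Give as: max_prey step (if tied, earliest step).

Answer: 111 3

Derivation:
Step 1: prey: 54+27-5=76; pred: 5+5-1=9
Step 2: prey: 76+38-13=101; pred: 9+13-2=20
Step 3: prey: 101+50-40=111; pred: 20+40-6=54
Step 4: prey: 111+55-119=47; pred: 54+119-16=157
Step 5: prey: 47+23-147=0; pred: 157+147-47=257
Step 6: prey: 0+0-0=0; pred: 257+0-77=180
Step 7: prey: 0+0-0=0; pred: 180+0-54=126
Step 8: prey: 0+0-0=0; pred: 126+0-37=89
Step 9: prey: 0+0-0=0; pred: 89+0-26=63
Step 10: prey: 0+0-0=0; pred: 63+0-18=45
Step 11: prey: 0+0-0=0; pred: 45+0-13=32
Step 12: prey: 0+0-0=0; pred: 32+0-9=23
Max prey = 111 at step 3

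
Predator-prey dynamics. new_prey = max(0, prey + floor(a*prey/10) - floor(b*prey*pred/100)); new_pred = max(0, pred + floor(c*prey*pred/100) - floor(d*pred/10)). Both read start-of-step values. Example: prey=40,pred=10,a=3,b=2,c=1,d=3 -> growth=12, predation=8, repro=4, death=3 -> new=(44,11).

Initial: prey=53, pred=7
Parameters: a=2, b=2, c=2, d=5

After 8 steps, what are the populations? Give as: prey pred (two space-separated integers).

Step 1: prey: 53+10-7=56; pred: 7+7-3=11
Step 2: prey: 56+11-12=55; pred: 11+12-5=18
Step 3: prey: 55+11-19=47; pred: 18+19-9=28
Step 4: prey: 47+9-26=30; pred: 28+26-14=40
Step 5: prey: 30+6-24=12; pred: 40+24-20=44
Step 6: prey: 12+2-10=4; pred: 44+10-22=32
Step 7: prey: 4+0-2=2; pred: 32+2-16=18
Step 8: prey: 2+0-0=2; pred: 18+0-9=9

Answer: 2 9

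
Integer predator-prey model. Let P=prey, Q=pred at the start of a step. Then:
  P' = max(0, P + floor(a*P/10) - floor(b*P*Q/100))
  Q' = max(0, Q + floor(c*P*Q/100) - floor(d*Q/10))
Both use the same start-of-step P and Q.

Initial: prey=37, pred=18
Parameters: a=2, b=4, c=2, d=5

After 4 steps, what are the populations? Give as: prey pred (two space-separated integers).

Answer: 2 6

Derivation:
Step 1: prey: 37+7-26=18; pred: 18+13-9=22
Step 2: prey: 18+3-15=6; pred: 22+7-11=18
Step 3: prey: 6+1-4=3; pred: 18+2-9=11
Step 4: prey: 3+0-1=2; pred: 11+0-5=6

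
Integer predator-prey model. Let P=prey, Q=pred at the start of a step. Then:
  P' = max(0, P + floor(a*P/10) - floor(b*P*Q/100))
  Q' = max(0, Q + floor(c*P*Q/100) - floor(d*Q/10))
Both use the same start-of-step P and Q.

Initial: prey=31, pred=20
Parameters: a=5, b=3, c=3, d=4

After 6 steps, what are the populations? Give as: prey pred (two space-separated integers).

Answer: 0 14

Derivation:
Step 1: prey: 31+15-18=28; pred: 20+18-8=30
Step 2: prey: 28+14-25=17; pred: 30+25-12=43
Step 3: prey: 17+8-21=4; pred: 43+21-17=47
Step 4: prey: 4+2-5=1; pred: 47+5-18=34
Step 5: prey: 1+0-1=0; pred: 34+1-13=22
Step 6: prey: 0+0-0=0; pred: 22+0-8=14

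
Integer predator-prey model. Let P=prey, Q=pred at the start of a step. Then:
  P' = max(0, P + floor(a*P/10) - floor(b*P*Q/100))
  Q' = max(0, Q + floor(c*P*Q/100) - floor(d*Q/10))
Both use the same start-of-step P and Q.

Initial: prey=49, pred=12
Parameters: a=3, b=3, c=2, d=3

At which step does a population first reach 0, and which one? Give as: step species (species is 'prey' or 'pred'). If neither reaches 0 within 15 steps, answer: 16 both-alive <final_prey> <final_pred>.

Answer: 4 prey

Derivation:
Step 1: prey: 49+14-17=46; pred: 12+11-3=20
Step 2: prey: 46+13-27=32; pred: 20+18-6=32
Step 3: prey: 32+9-30=11; pred: 32+20-9=43
Step 4: prey: 11+3-14=0; pred: 43+9-12=40
First extinction: prey at step 4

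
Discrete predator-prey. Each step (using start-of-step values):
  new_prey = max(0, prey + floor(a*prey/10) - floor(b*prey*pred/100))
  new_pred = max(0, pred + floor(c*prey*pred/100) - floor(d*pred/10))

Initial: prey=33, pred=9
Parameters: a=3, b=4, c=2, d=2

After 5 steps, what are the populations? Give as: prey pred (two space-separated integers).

Step 1: prey: 33+9-11=31; pred: 9+5-1=13
Step 2: prey: 31+9-16=24; pred: 13+8-2=19
Step 3: prey: 24+7-18=13; pred: 19+9-3=25
Step 4: prey: 13+3-13=3; pred: 25+6-5=26
Step 5: prey: 3+0-3=0; pred: 26+1-5=22

Answer: 0 22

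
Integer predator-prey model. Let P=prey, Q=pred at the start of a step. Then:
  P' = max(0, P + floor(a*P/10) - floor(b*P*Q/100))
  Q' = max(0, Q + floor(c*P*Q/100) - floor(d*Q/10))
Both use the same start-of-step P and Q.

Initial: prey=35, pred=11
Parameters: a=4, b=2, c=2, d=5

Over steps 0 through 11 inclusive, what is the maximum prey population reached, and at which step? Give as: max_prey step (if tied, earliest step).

Step 1: prey: 35+14-7=42; pred: 11+7-5=13
Step 2: prey: 42+16-10=48; pred: 13+10-6=17
Step 3: prey: 48+19-16=51; pred: 17+16-8=25
Step 4: prey: 51+20-25=46; pred: 25+25-12=38
Step 5: prey: 46+18-34=30; pred: 38+34-19=53
Step 6: prey: 30+12-31=11; pred: 53+31-26=58
Step 7: prey: 11+4-12=3; pred: 58+12-29=41
Step 8: prey: 3+1-2=2; pred: 41+2-20=23
Step 9: prey: 2+0-0=2; pred: 23+0-11=12
Step 10: prey: 2+0-0=2; pred: 12+0-6=6
Step 11: prey: 2+0-0=2; pred: 6+0-3=3
Max prey = 51 at step 3

Answer: 51 3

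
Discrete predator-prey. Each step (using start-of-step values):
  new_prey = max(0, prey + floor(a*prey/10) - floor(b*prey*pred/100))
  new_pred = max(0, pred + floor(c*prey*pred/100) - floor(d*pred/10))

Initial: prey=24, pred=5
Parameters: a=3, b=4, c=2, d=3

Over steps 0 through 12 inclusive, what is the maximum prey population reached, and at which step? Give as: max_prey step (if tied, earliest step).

Step 1: prey: 24+7-4=27; pred: 5+2-1=6
Step 2: prey: 27+8-6=29; pred: 6+3-1=8
Step 3: prey: 29+8-9=28; pred: 8+4-2=10
Step 4: prey: 28+8-11=25; pred: 10+5-3=12
Step 5: prey: 25+7-12=20; pred: 12+6-3=15
Step 6: prey: 20+6-12=14; pred: 15+6-4=17
Step 7: prey: 14+4-9=9; pred: 17+4-5=16
Step 8: prey: 9+2-5=6; pred: 16+2-4=14
Step 9: prey: 6+1-3=4; pred: 14+1-4=11
Step 10: prey: 4+1-1=4; pred: 11+0-3=8
Step 11: prey: 4+1-1=4; pred: 8+0-2=6
Step 12: prey: 4+1-0=5; pred: 6+0-1=5
Max prey = 29 at step 2

Answer: 29 2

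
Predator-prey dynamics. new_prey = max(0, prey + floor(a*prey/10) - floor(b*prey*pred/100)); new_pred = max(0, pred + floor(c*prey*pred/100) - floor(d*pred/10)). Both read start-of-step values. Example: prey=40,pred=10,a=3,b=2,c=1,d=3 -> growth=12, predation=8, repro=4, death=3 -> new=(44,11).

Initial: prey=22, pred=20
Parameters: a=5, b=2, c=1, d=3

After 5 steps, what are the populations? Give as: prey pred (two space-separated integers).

Step 1: prey: 22+11-8=25; pred: 20+4-6=18
Step 2: prey: 25+12-9=28; pred: 18+4-5=17
Step 3: prey: 28+14-9=33; pred: 17+4-5=16
Step 4: prey: 33+16-10=39; pred: 16+5-4=17
Step 5: prey: 39+19-13=45; pred: 17+6-5=18

Answer: 45 18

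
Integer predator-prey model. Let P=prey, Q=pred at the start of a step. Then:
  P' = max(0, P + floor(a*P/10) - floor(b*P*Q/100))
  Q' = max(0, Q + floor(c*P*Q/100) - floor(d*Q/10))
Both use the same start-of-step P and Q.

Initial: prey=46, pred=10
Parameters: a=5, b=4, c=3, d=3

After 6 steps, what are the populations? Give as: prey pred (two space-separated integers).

Step 1: prey: 46+23-18=51; pred: 10+13-3=20
Step 2: prey: 51+25-40=36; pred: 20+30-6=44
Step 3: prey: 36+18-63=0; pred: 44+47-13=78
Step 4: prey: 0+0-0=0; pred: 78+0-23=55
Step 5: prey: 0+0-0=0; pred: 55+0-16=39
Step 6: prey: 0+0-0=0; pred: 39+0-11=28

Answer: 0 28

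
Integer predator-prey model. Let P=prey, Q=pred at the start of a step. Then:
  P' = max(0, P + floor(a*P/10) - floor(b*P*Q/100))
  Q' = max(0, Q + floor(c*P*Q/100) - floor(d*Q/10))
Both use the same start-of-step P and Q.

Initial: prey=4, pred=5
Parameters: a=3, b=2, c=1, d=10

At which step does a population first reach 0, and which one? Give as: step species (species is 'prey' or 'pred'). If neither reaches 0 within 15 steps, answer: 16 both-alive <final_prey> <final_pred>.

Answer: 1 pred

Derivation:
Step 1: prey: 4+1-0=5; pred: 5+0-5=0
First extinction: pred at step 1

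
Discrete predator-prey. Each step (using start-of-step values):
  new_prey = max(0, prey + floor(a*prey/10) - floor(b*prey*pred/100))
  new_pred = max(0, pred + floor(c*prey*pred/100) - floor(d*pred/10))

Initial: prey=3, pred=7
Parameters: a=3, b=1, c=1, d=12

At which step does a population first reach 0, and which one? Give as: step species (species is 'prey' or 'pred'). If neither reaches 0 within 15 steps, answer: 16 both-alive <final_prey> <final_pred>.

Step 1: prey: 3+0-0=3; pred: 7+0-8=0
First extinction: pred at step 1

Answer: 1 pred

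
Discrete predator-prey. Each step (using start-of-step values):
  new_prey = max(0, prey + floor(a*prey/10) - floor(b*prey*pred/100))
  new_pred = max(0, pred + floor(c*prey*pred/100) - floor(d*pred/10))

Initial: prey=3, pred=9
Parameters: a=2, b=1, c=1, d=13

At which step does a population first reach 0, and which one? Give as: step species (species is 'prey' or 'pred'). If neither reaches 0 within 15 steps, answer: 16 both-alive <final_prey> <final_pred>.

Step 1: prey: 3+0-0=3; pred: 9+0-11=0
First extinction: pred at step 1

Answer: 1 pred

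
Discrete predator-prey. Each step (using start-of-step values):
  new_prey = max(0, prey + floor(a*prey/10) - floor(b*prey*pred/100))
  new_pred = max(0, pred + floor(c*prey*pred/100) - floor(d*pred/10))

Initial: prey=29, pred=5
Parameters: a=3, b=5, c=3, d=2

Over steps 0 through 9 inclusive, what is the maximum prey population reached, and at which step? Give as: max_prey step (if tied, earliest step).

Step 1: prey: 29+8-7=30; pred: 5+4-1=8
Step 2: prey: 30+9-12=27; pred: 8+7-1=14
Step 3: prey: 27+8-18=17; pred: 14+11-2=23
Step 4: prey: 17+5-19=3; pred: 23+11-4=30
Step 5: prey: 3+0-4=0; pred: 30+2-6=26
Step 6: prey: 0+0-0=0; pred: 26+0-5=21
Step 7: prey: 0+0-0=0; pred: 21+0-4=17
Step 8: prey: 0+0-0=0; pred: 17+0-3=14
Step 9: prey: 0+0-0=0; pred: 14+0-2=12
Max prey = 30 at step 1

Answer: 30 1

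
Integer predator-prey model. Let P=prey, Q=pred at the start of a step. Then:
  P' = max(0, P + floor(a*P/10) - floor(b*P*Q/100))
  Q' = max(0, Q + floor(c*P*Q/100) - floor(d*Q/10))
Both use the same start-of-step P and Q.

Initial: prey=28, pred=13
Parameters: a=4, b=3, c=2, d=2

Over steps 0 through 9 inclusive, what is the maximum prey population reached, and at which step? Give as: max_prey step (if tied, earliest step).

Step 1: prey: 28+11-10=29; pred: 13+7-2=18
Step 2: prey: 29+11-15=25; pred: 18+10-3=25
Step 3: prey: 25+10-18=17; pred: 25+12-5=32
Step 4: prey: 17+6-16=7; pred: 32+10-6=36
Step 5: prey: 7+2-7=2; pred: 36+5-7=34
Step 6: prey: 2+0-2=0; pred: 34+1-6=29
Step 7: prey: 0+0-0=0; pred: 29+0-5=24
Step 8: prey: 0+0-0=0; pred: 24+0-4=20
Step 9: prey: 0+0-0=0; pred: 20+0-4=16
Max prey = 29 at step 1

Answer: 29 1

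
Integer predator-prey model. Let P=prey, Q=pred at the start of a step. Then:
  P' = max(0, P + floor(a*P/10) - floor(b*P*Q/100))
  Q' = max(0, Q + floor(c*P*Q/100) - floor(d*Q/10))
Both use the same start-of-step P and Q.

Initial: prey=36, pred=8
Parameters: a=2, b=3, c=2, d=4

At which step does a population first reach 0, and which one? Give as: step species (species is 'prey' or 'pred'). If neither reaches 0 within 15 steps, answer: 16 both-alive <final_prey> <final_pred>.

Step 1: prey: 36+7-8=35; pred: 8+5-3=10
Step 2: prey: 35+7-10=32; pred: 10+7-4=13
Step 3: prey: 32+6-12=26; pred: 13+8-5=16
Step 4: prey: 26+5-12=19; pred: 16+8-6=18
Step 5: prey: 19+3-10=12; pred: 18+6-7=17
Step 6: prey: 12+2-6=8; pred: 17+4-6=15
Step 7: prey: 8+1-3=6; pred: 15+2-6=11
Step 8: prey: 6+1-1=6; pred: 11+1-4=8
Step 9: prey: 6+1-1=6; pred: 8+0-3=5
Step 10: prey: 6+1-0=7; pred: 5+0-2=3
Step 11: prey: 7+1-0=8; pred: 3+0-1=2
Step 12: prey: 8+1-0=9; pred: 2+0-0=2
Step 13: prey: 9+1-0=10; pred: 2+0-0=2
Step 14: prey: 10+2-0=12; pred: 2+0-0=2
Step 15: prey: 12+2-0=14; pred: 2+0-0=2
No extinction within 15 steps

Answer: 16 both-alive 14 2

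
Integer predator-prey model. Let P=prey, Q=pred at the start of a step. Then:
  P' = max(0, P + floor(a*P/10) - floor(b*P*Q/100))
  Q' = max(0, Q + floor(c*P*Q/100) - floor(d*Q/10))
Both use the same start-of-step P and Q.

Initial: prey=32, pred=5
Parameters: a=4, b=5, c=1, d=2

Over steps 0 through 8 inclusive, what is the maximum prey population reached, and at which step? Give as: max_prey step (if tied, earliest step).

Step 1: prey: 32+12-8=36; pred: 5+1-1=5
Step 2: prey: 36+14-9=41; pred: 5+1-1=5
Step 3: prey: 41+16-10=47; pred: 5+2-1=6
Step 4: prey: 47+18-14=51; pred: 6+2-1=7
Step 5: prey: 51+20-17=54; pred: 7+3-1=9
Step 6: prey: 54+21-24=51; pred: 9+4-1=12
Step 7: prey: 51+20-30=41; pred: 12+6-2=16
Step 8: prey: 41+16-32=25; pred: 16+6-3=19
Max prey = 54 at step 5

Answer: 54 5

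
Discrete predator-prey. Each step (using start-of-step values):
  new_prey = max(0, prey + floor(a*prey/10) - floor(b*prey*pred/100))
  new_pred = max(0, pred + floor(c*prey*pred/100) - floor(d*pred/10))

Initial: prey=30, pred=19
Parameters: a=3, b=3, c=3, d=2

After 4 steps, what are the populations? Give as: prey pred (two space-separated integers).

Step 1: prey: 30+9-17=22; pred: 19+17-3=33
Step 2: prey: 22+6-21=7; pred: 33+21-6=48
Step 3: prey: 7+2-10=0; pred: 48+10-9=49
Step 4: prey: 0+0-0=0; pred: 49+0-9=40

Answer: 0 40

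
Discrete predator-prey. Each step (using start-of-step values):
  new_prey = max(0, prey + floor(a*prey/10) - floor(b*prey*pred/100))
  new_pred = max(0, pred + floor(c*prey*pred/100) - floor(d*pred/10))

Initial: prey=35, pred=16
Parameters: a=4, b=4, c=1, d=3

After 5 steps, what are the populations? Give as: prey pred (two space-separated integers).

Step 1: prey: 35+14-22=27; pred: 16+5-4=17
Step 2: prey: 27+10-18=19; pred: 17+4-5=16
Step 3: prey: 19+7-12=14; pred: 16+3-4=15
Step 4: prey: 14+5-8=11; pred: 15+2-4=13
Step 5: prey: 11+4-5=10; pred: 13+1-3=11

Answer: 10 11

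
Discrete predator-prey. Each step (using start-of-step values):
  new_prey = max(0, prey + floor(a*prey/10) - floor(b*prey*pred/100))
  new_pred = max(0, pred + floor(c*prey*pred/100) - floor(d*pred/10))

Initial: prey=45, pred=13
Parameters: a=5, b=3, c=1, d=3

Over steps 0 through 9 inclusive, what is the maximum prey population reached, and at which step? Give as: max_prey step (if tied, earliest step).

Step 1: prey: 45+22-17=50; pred: 13+5-3=15
Step 2: prey: 50+25-22=53; pred: 15+7-4=18
Step 3: prey: 53+26-28=51; pred: 18+9-5=22
Step 4: prey: 51+25-33=43; pred: 22+11-6=27
Step 5: prey: 43+21-34=30; pred: 27+11-8=30
Step 6: prey: 30+15-27=18; pred: 30+9-9=30
Step 7: prey: 18+9-16=11; pred: 30+5-9=26
Step 8: prey: 11+5-8=8; pred: 26+2-7=21
Step 9: prey: 8+4-5=7; pred: 21+1-6=16
Max prey = 53 at step 2

Answer: 53 2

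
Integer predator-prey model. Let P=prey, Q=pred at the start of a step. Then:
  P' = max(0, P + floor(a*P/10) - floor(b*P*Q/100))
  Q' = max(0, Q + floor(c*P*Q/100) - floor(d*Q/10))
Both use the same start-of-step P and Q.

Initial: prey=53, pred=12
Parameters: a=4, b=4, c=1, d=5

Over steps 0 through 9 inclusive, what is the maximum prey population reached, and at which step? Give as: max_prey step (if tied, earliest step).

Step 1: prey: 53+21-25=49; pred: 12+6-6=12
Step 2: prey: 49+19-23=45; pred: 12+5-6=11
Step 3: prey: 45+18-19=44; pred: 11+4-5=10
Step 4: prey: 44+17-17=44; pred: 10+4-5=9
Step 5: prey: 44+17-15=46; pred: 9+3-4=8
Step 6: prey: 46+18-14=50; pred: 8+3-4=7
Step 7: prey: 50+20-14=56; pred: 7+3-3=7
Step 8: prey: 56+22-15=63; pred: 7+3-3=7
Step 9: prey: 63+25-17=71; pred: 7+4-3=8
Max prey = 71 at step 9

Answer: 71 9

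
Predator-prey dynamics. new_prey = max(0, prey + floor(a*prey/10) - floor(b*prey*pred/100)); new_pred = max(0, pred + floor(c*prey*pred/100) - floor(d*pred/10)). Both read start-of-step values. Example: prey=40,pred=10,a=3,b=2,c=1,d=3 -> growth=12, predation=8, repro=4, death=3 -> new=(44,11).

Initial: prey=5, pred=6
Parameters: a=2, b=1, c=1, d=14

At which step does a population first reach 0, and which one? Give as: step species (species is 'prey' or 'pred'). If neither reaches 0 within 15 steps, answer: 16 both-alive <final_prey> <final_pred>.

Answer: 1 pred

Derivation:
Step 1: prey: 5+1-0=6; pred: 6+0-8=0
First extinction: pred at step 1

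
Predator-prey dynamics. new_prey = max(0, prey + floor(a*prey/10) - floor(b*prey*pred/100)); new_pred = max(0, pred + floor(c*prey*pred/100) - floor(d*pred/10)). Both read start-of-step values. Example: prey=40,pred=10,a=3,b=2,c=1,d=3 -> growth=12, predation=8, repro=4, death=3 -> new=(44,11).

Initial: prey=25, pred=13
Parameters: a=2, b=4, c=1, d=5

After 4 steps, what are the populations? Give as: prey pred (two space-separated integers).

Answer: 14 2

Derivation:
Step 1: prey: 25+5-13=17; pred: 13+3-6=10
Step 2: prey: 17+3-6=14; pred: 10+1-5=6
Step 3: prey: 14+2-3=13; pred: 6+0-3=3
Step 4: prey: 13+2-1=14; pred: 3+0-1=2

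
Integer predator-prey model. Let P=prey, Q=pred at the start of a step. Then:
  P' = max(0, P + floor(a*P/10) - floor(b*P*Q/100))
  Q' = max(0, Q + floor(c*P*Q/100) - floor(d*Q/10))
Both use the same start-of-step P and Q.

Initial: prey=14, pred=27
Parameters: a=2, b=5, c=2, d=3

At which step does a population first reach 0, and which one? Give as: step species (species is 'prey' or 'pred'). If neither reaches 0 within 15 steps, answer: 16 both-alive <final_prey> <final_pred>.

Step 1: prey: 14+2-18=0; pred: 27+7-8=26
First extinction: prey at step 1

Answer: 1 prey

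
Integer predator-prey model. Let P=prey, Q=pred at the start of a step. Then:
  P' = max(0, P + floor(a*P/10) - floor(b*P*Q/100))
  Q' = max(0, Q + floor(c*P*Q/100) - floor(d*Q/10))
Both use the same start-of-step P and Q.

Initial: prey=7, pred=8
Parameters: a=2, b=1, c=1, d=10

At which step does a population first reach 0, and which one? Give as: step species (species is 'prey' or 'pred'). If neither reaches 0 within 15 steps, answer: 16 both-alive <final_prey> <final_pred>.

Answer: 1 pred

Derivation:
Step 1: prey: 7+1-0=8; pred: 8+0-8=0
First extinction: pred at step 1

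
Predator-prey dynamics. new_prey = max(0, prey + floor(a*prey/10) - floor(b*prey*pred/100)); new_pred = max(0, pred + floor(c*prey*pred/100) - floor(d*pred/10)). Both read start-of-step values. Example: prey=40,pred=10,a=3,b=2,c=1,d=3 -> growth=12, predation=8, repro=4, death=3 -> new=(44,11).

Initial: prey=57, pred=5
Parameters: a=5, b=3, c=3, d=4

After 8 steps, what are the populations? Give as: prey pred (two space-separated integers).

Answer: 0 29

Derivation:
Step 1: prey: 57+28-8=77; pred: 5+8-2=11
Step 2: prey: 77+38-25=90; pred: 11+25-4=32
Step 3: prey: 90+45-86=49; pred: 32+86-12=106
Step 4: prey: 49+24-155=0; pred: 106+155-42=219
Step 5: prey: 0+0-0=0; pred: 219+0-87=132
Step 6: prey: 0+0-0=0; pred: 132+0-52=80
Step 7: prey: 0+0-0=0; pred: 80+0-32=48
Step 8: prey: 0+0-0=0; pred: 48+0-19=29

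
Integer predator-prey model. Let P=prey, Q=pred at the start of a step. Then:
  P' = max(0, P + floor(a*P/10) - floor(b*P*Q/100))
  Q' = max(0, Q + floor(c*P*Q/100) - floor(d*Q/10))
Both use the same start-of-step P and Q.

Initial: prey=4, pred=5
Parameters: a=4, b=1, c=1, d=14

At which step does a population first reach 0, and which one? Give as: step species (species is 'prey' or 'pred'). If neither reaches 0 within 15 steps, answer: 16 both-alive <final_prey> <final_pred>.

Step 1: prey: 4+1-0=5; pred: 5+0-7=0
First extinction: pred at step 1

Answer: 1 pred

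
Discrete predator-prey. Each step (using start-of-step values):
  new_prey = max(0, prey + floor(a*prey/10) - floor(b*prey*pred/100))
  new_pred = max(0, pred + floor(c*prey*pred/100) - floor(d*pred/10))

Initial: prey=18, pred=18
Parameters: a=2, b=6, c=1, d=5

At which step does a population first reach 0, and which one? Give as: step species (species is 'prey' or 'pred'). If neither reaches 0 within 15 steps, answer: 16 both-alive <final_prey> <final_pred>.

Step 1: prey: 18+3-19=2; pred: 18+3-9=12
Step 2: prey: 2+0-1=1; pred: 12+0-6=6
Step 3: prey: 1+0-0=1; pred: 6+0-3=3
Step 4: prey: 1+0-0=1; pred: 3+0-1=2
Step 5: prey: 1+0-0=1; pred: 2+0-1=1
Step 6: prey: 1+0-0=1; pred: 1+0-0=1
Steps 7-15: state stable at prey=1, pred=1 (no change)
No extinction within 15 steps

Answer: 16 both-alive 1 1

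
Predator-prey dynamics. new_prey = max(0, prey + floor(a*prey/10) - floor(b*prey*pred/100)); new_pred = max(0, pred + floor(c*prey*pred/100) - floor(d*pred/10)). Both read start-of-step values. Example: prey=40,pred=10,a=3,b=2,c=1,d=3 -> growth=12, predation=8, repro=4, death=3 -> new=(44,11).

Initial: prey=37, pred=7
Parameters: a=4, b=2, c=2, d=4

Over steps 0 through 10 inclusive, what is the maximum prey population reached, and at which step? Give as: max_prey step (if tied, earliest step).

Step 1: prey: 37+14-5=46; pred: 7+5-2=10
Step 2: prey: 46+18-9=55; pred: 10+9-4=15
Step 3: prey: 55+22-16=61; pred: 15+16-6=25
Step 4: prey: 61+24-30=55; pred: 25+30-10=45
Step 5: prey: 55+22-49=28; pred: 45+49-18=76
Step 6: prey: 28+11-42=0; pred: 76+42-30=88
Step 7: prey: 0+0-0=0; pred: 88+0-35=53
Step 8: prey: 0+0-0=0; pred: 53+0-21=32
Step 9: prey: 0+0-0=0; pred: 32+0-12=20
Step 10: prey: 0+0-0=0; pred: 20+0-8=12
Max prey = 61 at step 3

Answer: 61 3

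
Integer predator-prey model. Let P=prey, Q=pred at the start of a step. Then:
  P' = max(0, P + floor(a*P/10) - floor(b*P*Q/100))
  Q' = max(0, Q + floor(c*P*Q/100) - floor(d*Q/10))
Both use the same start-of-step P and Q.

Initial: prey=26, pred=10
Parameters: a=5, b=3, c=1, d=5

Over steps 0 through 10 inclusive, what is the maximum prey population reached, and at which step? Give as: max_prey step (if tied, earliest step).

Answer: 168 7

Derivation:
Step 1: prey: 26+13-7=32; pred: 10+2-5=7
Step 2: prey: 32+16-6=42; pred: 7+2-3=6
Step 3: prey: 42+21-7=56; pred: 6+2-3=5
Step 4: prey: 56+28-8=76; pred: 5+2-2=5
Step 5: prey: 76+38-11=103; pred: 5+3-2=6
Step 6: prey: 103+51-18=136; pred: 6+6-3=9
Step 7: prey: 136+68-36=168; pred: 9+12-4=17
Step 8: prey: 168+84-85=167; pred: 17+28-8=37
Step 9: prey: 167+83-185=65; pred: 37+61-18=80
Step 10: prey: 65+32-156=0; pred: 80+52-40=92
Max prey = 168 at step 7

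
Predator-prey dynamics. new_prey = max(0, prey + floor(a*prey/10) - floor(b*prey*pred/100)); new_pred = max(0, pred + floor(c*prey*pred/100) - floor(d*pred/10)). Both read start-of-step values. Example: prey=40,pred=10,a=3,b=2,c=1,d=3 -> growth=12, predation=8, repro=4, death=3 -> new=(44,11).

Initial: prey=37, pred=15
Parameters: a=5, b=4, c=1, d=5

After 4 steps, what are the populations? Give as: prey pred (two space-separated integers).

Answer: 39 8

Derivation:
Step 1: prey: 37+18-22=33; pred: 15+5-7=13
Step 2: prey: 33+16-17=32; pred: 13+4-6=11
Step 3: prey: 32+16-14=34; pred: 11+3-5=9
Step 4: prey: 34+17-12=39; pred: 9+3-4=8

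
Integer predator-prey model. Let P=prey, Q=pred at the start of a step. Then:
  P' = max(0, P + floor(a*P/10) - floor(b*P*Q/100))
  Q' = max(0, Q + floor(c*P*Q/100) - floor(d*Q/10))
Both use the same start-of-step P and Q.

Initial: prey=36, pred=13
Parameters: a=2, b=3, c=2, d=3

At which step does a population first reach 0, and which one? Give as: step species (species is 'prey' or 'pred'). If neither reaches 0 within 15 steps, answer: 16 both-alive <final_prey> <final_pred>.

Step 1: prey: 36+7-14=29; pred: 13+9-3=19
Step 2: prey: 29+5-16=18; pred: 19+11-5=25
Step 3: prey: 18+3-13=8; pred: 25+9-7=27
Step 4: prey: 8+1-6=3; pred: 27+4-8=23
Step 5: prey: 3+0-2=1; pred: 23+1-6=18
Step 6: prey: 1+0-0=1; pred: 18+0-5=13
Step 7: prey: 1+0-0=1; pred: 13+0-3=10
Step 8: prey: 1+0-0=1; pred: 10+0-3=7
Step 9: prey: 1+0-0=1; pred: 7+0-2=5
Step 10: prey: 1+0-0=1; pred: 5+0-1=4
Step 11: prey: 1+0-0=1; pred: 4+0-1=3
Step 12: prey: 1+0-0=1; pred: 3+0-0=3
Steps 13-15: state stable at prey=1, pred=3 (no change)
No extinction within 15 steps

Answer: 16 both-alive 1 3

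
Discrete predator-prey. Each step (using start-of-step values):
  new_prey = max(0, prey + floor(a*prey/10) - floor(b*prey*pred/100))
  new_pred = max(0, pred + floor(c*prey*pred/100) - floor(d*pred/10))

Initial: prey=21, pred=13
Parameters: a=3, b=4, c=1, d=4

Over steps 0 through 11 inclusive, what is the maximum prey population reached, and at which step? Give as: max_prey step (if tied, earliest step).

Step 1: prey: 21+6-10=17; pred: 13+2-5=10
Step 2: prey: 17+5-6=16; pred: 10+1-4=7
Step 3: prey: 16+4-4=16; pred: 7+1-2=6
Step 4: prey: 16+4-3=17; pred: 6+0-2=4
Step 5: prey: 17+5-2=20; pred: 4+0-1=3
Step 6: prey: 20+6-2=24; pred: 3+0-1=2
Step 7: prey: 24+7-1=30; pred: 2+0-0=2
Step 8: prey: 30+9-2=37; pred: 2+0-0=2
Step 9: prey: 37+11-2=46; pred: 2+0-0=2
Step 10: prey: 46+13-3=56; pred: 2+0-0=2
Step 11: prey: 56+16-4=68; pred: 2+1-0=3
Max prey = 68 at step 11

Answer: 68 11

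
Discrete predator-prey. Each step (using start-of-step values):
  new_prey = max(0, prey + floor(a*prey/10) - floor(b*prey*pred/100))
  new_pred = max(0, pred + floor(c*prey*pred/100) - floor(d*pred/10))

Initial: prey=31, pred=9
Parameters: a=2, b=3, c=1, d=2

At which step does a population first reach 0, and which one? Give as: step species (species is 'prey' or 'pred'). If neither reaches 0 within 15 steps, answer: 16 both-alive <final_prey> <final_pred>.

Answer: 16 both-alive 11 6

Derivation:
Step 1: prey: 31+6-8=29; pred: 9+2-1=10
Step 2: prey: 29+5-8=26; pred: 10+2-2=10
Step 3: prey: 26+5-7=24; pred: 10+2-2=10
Step 4: prey: 24+4-7=21; pred: 10+2-2=10
Step 5: prey: 21+4-6=19; pred: 10+2-2=10
Step 6: prey: 19+3-5=17; pred: 10+1-2=9
Step 7: prey: 17+3-4=16; pred: 9+1-1=9
Step 8: prey: 16+3-4=15; pred: 9+1-1=9
Step 9: prey: 15+3-4=14; pred: 9+1-1=9
Step 10: prey: 14+2-3=13; pred: 9+1-1=9
Step 11: prey: 13+2-3=12; pred: 9+1-1=9
Step 12: prey: 12+2-3=11; pred: 9+1-1=9
Step 13: prey: 11+2-2=11; pred: 9+0-1=8
Step 14: prey: 11+2-2=11; pred: 8+0-1=7
Step 15: prey: 11+2-2=11; pred: 7+0-1=6
No extinction within 15 steps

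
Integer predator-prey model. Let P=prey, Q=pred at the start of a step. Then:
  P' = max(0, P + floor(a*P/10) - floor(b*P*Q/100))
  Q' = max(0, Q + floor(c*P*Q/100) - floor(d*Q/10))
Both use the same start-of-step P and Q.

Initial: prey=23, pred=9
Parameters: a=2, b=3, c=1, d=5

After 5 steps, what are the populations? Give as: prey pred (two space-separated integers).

Answer: 27 1

Derivation:
Step 1: prey: 23+4-6=21; pred: 9+2-4=7
Step 2: prey: 21+4-4=21; pred: 7+1-3=5
Step 3: prey: 21+4-3=22; pred: 5+1-2=4
Step 4: prey: 22+4-2=24; pred: 4+0-2=2
Step 5: prey: 24+4-1=27; pred: 2+0-1=1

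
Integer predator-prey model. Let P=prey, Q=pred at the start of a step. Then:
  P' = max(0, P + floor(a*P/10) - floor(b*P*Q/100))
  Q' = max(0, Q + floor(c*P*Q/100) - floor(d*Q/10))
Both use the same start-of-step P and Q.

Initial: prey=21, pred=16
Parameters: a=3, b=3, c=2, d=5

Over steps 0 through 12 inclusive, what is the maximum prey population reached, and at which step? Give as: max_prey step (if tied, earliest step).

Answer: 54 12

Derivation:
Step 1: prey: 21+6-10=17; pred: 16+6-8=14
Step 2: prey: 17+5-7=15; pred: 14+4-7=11
Step 3: prey: 15+4-4=15; pred: 11+3-5=9
Step 4: prey: 15+4-4=15; pred: 9+2-4=7
Step 5: prey: 15+4-3=16; pred: 7+2-3=6
Step 6: prey: 16+4-2=18; pred: 6+1-3=4
Step 7: prey: 18+5-2=21; pred: 4+1-2=3
Step 8: prey: 21+6-1=26; pred: 3+1-1=3
Step 9: prey: 26+7-2=31; pred: 3+1-1=3
Step 10: prey: 31+9-2=38; pred: 3+1-1=3
Step 11: prey: 38+11-3=46; pred: 3+2-1=4
Step 12: prey: 46+13-5=54; pred: 4+3-2=5
Max prey = 54 at step 12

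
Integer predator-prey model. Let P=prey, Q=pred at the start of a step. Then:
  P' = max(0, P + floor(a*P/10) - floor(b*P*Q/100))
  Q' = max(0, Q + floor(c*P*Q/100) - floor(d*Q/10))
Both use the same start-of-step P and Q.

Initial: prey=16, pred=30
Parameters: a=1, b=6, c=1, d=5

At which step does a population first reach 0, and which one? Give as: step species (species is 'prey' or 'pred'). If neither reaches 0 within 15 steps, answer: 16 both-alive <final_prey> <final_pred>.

Step 1: prey: 16+1-28=0; pred: 30+4-15=19
First extinction: prey at step 1

Answer: 1 prey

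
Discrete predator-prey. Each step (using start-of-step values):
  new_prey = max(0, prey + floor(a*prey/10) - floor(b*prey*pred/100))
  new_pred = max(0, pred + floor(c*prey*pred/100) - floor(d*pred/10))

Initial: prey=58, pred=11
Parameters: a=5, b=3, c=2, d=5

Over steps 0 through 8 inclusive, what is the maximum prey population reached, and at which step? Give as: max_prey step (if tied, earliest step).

Answer: 68 1

Derivation:
Step 1: prey: 58+29-19=68; pred: 11+12-5=18
Step 2: prey: 68+34-36=66; pred: 18+24-9=33
Step 3: prey: 66+33-65=34; pred: 33+43-16=60
Step 4: prey: 34+17-61=0; pred: 60+40-30=70
Step 5: prey: 0+0-0=0; pred: 70+0-35=35
Step 6: prey: 0+0-0=0; pred: 35+0-17=18
Step 7: prey: 0+0-0=0; pred: 18+0-9=9
Step 8: prey: 0+0-0=0; pred: 9+0-4=5
Max prey = 68 at step 1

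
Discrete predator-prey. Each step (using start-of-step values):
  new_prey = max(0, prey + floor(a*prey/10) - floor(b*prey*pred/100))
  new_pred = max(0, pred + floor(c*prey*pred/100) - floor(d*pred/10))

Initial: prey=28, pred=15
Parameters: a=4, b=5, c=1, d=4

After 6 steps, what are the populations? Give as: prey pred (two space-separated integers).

Answer: 17 2

Derivation:
Step 1: prey: 28+11-21=18; pred: 15+4-6=13
Step 2: prey: 18+7-11=14; pred: 13+2-5=10
Step 3: prey: 14+5-7=12; pred: 10+1-4=7
Step 4: prey: 12+4-4=12; pred: 7+0-2=5
Step 5: prey: 12+4-3=13; pred: 5+0-2=3
Step 6: prey: 13+5-1=17; pred: 3+0-1=2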